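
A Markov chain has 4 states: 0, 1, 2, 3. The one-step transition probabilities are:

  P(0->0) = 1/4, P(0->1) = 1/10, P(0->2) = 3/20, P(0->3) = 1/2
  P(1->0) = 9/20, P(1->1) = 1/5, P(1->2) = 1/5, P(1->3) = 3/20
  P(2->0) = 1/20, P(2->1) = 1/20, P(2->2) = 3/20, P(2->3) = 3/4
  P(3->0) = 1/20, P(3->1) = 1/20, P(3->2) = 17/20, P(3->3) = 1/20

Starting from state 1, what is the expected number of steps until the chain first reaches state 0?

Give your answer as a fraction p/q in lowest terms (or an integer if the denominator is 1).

Let h_i = expected steps to first reach 0 from state i.
Boundary: h_0 = 0.
First-step equations for the other states:
  h_1 = 1 + 9/20*h_0 + 1/5*h_1 + 1/5*h_2 + 3/20*h_3
  h_2 = 1 + 1/20*h_0 + 1/20*h_1 + 3/20*h_2 + 3/4*h_3
  h_3 = 1 + 1/20*h_0 + 1/20*h_1 + 17/20*h_2 + 1/20*h_3

Substituting h_0 = 0 and rearranging gives the linear system (I - Q) h = 1:
  [4/5, -1/5, -3/20] . (h_1, h_2, h_3) = 1
  [-1/20, 17/20, -3/4] . (h_1, h_2, h_3) = 1
  [-1/20, -17/20, 19/20] . (h_1, h_2, h_3) = 1

Solving yields:
  h_1 = 36/5
  h_2 = 68/5
  h_3 = 68/5

Starting state is 1, so the expected hitting time is h_1 = 36/5.

Answer: 36/5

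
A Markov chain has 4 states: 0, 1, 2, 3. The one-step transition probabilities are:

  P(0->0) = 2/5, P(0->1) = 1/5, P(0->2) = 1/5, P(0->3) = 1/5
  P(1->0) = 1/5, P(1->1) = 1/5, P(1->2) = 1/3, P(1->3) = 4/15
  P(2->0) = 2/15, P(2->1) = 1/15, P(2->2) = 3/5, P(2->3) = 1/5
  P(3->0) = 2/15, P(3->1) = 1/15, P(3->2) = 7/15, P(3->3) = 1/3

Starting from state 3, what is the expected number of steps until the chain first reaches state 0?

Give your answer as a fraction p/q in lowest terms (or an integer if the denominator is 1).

Answer: 65/9

Derivation:
Let h_i = expected steps to first reach 0 from state i.
Boundary: h_0 = 0.
First-step equations for the other states:
  h_1 = 1 + 1/5*h_0 + 1/5*h_1 + 1/3*h_2 + 4/15*h_3
  h_2 = 1 + 2/15*h_0 + 1/15*h_1 + 3/5*h_2 + 1/5*h_3
  h_3 = 1 + 2/15*h_0 + 1/15*h_1 + 7/15*h_2 + 1/3*h_3

Substituting h_0 = 0 and rearranging gives the linear system (I - Q) h = 1:
  [4/5, -1/3, -4/15] . (h_1, h_2, h_3) = 1
  [-1/15, 2/5, -1/5] . (h_1, h_2, h_3) = 1
  [-1/15, -7/15, 2/3] . (h_1, h_2, h_3) = 1

Solving yields:
  h_1 = 20/3
  h_2 = 65/9
  h_3 = 65/9

Starting state is 3, so the expected hitting time is h_3 = 65/9.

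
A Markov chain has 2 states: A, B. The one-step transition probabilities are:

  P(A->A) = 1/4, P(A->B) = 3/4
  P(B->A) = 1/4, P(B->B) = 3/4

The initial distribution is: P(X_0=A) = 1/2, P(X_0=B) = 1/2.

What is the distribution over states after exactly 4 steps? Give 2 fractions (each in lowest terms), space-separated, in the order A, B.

Propagating the distribution step by step (d_{t+1} = d_t * P):
d_0 = (A=1/2, B=1/2)
  d_1[A] = 1/2*1/4 + 1/2*1/4 = 1/4
  d_1[B] = 1/2*3/4 + 1/2*3/4 = 3/4
d_1 = (A=1/4, B=3/4)
  d_2[A] = 1/4*1/4 + 3/4*1/4 = 1/4
  d_2[B] = 1/4*3/4 + 3/4*3/4 = 3/4
d_2 = (A=1/4, B=3/4)
  d_3[A] = 1/4*1/4 + 3/4*1/4 = 1/4
  d_3[B] = 1/4*3/4 + 3/4*3/4 = 3/4
d_3 = (A=1/4, B=3/4)
  d_4[A] = 1/4*1/4 + 3/4*1/4 = 1/4
  d_4[B] = 1/4*3/4 + 3/4*3/4 = 3/4
d_4 = (A=1/4, B=3/4)

Answer: 1/4 3/4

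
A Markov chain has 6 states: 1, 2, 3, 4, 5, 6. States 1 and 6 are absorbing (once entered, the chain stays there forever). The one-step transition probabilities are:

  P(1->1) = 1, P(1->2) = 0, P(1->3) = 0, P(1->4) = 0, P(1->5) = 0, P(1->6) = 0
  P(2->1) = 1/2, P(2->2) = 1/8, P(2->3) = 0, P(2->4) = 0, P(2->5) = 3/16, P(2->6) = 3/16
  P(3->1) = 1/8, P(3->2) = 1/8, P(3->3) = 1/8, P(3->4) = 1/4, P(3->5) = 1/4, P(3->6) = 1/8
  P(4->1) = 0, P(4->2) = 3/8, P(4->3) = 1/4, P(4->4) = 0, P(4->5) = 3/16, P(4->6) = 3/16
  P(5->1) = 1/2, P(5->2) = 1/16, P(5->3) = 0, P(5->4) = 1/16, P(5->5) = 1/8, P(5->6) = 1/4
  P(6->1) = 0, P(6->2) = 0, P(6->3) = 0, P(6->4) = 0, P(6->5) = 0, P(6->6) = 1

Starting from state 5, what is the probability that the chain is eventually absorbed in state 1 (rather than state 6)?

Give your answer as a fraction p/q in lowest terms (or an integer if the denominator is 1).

Let a_i = P(absorbed in 1 | start in state i).
Boundary conditions: a_1 = 1, a_6 = 0.
For each transient state i, a_i = sum_j P(i->j) * a_j:
  a_2 = 1/2*a_1 + 1/8*a_2 + 0*a_3 + 0*a_4 + 3/16*a_5 + 3/16*a_6
  a_3 = 1/8*a_1 + 1/8*a_2 + 1/8*a_3 + 1/4*a_4 + 1/4*a_5 + 1/8*a_6
  a_4 = 0*a_1 + 3/8*a_2 + 1/4*a_3 + 0*a_4 + 3/16*a_5 + 3/16*a_6
  a_5 = 1/2*a_1 + 1/16*a_2 + 0*a_3 + 1/16*a_4 + 1/8*a_5 + 1/4*a_6

Substituting a_1 = 1 and a_6 = 0, rearrange to (I - Q) a = r where r[i] = P(i -> 1):
  [7/8, 0, 0, -3/16] . (a_2, a_3, a_4, a_5) = 1/2
  [-1/8, 7/8, -1/4, -1/4] . (a_2, a_3, a_4, a_5) = 1/8
  [-3/8, -1/4, 1, -3/16] . (a_2, a_3, a_4, a_5) = 0
  [-1/16, 0, -1/16, 7/8] . (a_2, a_3, a_4, a_5) = 1/2

Solving yields:
  a_2 = 3481/4882
  a_3 = 2867/4882
  a_4 = 2627/4882
  a_5 = 1613/2441

Starting state is 5, so the absorption probability is a_5 = 1613/2441.

Answer: 1613/2441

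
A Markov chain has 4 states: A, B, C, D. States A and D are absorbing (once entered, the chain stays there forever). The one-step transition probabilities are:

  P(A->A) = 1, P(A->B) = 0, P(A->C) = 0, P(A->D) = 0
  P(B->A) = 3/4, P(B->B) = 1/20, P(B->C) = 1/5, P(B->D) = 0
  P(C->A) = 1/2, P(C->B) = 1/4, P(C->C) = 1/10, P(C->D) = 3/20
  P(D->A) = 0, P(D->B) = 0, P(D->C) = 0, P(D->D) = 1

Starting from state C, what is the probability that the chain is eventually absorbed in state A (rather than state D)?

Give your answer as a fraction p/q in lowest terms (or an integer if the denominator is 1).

Let a_i = P(absorbed in A | start in state i).
Boundary conditions: a_A = 1, a_D = 0.
For each transient state i, a_i = sum_j P(i->j) * a_j:
  a_B = 3/4*a_A + 1/20*a_B + 1/5*a_C + 0*a_D
  a_C = 1/2*a_A + 1/4*a_B + 1/10*a_C + 3/20*a_D

Substituting a_A = 1 and a_D = 0, rearrange to (I - Q) a = r where r[i] = P(i -> A):
  [19/20, -1/5] . (a_B, a_C) = 3/4
  [-1/4, 9/10] . (a_B, a_C) = 1/2

Solving yields:
  a_B = 155/161
  a_C = 265/322

Starting state is C, so the absorption probability is a_C = 265/322.

Answer: 265/322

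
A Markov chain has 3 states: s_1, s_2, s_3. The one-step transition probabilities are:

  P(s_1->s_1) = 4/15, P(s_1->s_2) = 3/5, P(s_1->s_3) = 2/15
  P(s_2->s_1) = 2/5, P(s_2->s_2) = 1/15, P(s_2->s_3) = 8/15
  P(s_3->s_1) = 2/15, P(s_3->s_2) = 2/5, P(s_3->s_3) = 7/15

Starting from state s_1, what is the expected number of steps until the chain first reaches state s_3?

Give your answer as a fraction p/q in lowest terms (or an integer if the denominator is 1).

Let h_i = expected steps to first reach s_3 from state i.
Boundary: h_s_3 = 0.
First-step equations for the other states:
  h_s_1 = 1 + 4/15*h_s_1 + 3/5*h_s_2 + 2/15*h_s_3
  h_s_2 = 1 + 2/5*h_s_1 + 1/15*h_s_2 + 8/15*h_s_3

Substituting h_s_3 = 0 and rearranging gives the linear system (I - Q) h = 1:
  [11/15, -3/5] . (h_s_1, h_s_2) = 1
  [-2/5, 14/15] . (h_s_1, h_s_2) = 1

Solving yields:
  h_s_1 = 69/20
  h_s_2 = 51/20

Starting state is s_1, so the expected hitting time is h_s_1 = 69/20.

Answer: 69/20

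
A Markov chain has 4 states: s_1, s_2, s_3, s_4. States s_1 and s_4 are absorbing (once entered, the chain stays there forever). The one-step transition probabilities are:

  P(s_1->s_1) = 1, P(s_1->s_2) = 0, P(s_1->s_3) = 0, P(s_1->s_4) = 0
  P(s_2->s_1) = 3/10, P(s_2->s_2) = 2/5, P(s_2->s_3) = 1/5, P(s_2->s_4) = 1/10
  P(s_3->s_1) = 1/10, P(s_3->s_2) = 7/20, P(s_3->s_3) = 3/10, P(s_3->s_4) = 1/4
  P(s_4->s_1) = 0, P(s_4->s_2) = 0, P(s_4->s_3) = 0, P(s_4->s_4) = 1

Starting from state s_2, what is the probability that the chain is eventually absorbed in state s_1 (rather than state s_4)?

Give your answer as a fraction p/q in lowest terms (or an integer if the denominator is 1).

Let a_i = P(absorbed in s_1 | start in state i).
Boundary conditions: a_s_1 = 1, a_s_4 = 0.
For each transient state i, a_i = sum_j P(i->j) * a_j:
  a_s_2 = 3/10*a_s_1 + 2/5*a_s_2 + 1/5*a_s_3 + 1/10*a_s_4
  a_s_3 = 1/10*a_s_1 + 7/20*a_s_2 + 3/10*a_s_3 + 1/4*a_s_4

Substituting a_s_1 = 1 and a_s_4 = 0, rearrange to (I - Q) a = r where r[i] = P(i -> s_1):
  [3/5, -1/5] . (a_s_2, a_s_3) = 3/10
  [-7/20, 7/10] . (a_s_2, a_s_3) = 1/10

Solving yields:
  a_s_2 = 23/35
  a_s_3 = 33/70

Starting state is s_2, so the absorption probability is a_s_2 = 23/35.

Answer: 23/35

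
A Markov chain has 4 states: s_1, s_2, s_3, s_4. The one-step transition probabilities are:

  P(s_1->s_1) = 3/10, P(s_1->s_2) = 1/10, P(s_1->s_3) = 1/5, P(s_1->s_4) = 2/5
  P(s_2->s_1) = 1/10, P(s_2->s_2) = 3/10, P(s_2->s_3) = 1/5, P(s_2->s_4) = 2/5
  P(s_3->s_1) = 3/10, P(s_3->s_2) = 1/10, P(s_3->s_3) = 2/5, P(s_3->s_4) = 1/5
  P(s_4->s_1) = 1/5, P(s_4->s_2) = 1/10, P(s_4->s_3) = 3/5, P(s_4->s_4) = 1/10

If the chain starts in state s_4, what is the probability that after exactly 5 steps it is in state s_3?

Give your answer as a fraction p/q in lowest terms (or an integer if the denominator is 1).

Answer: 3/8

Derivation:
Computing P^5 by repeated multiplication:
P^1 =
  s_1: [3/10, 1/10, 1/5, 2/5]
  s_2: [1/10, 3/10, 1/5, 2/5]
  s_3: [3/10, 1/10, 2/5, 1/5]
  s_4: [1/5, 1/10, 3/5, 1/10]
P^2 =
  s_1: [6/25, 3/25, 2/5, 6/25]
  s_2: [1/5, 4/25, 2/5, 6/25]
  s_3: [13/50, 3/25, 9/25, 13/50]
  s_4: [27/100, 3/25, 9/25, 1/4]
P^3 =
  s_1: [63/250, 31/250, 47/125, 31/125]
  s_2: [61/250, 33/250, 47/125, 31/125]
  s_3: [1/4, 31/250, 47/125, 1/4]
  s_4: [251/1000, 31/250, 93/250, 253/1000]
P^4 =
  s_1: [313/1250, 78/625, 234/625, 313/1250]
  s_2: [311/1250, 79/625, 234/625, 313/1250]
  s_3: [1251/5000, 78/625, 469/1250, 1249/5000]
  s_4: [2499/10000, 78/625, 939/2500, 2497/10000]
P^5 =
  s_1: [1/4, 781/6250, 1172/3125, 1/4]
  s_2: [3121/12500, 783/6250, 1172/3125, 1/4]
  s_3: [12503/50000, 781/6250, 4687/12500, 12501/50000]
  s_4: [25007/100000, 781/6250, 3/8, 24997/100000]

(P^5)[s_4 -> s_3] = 3/8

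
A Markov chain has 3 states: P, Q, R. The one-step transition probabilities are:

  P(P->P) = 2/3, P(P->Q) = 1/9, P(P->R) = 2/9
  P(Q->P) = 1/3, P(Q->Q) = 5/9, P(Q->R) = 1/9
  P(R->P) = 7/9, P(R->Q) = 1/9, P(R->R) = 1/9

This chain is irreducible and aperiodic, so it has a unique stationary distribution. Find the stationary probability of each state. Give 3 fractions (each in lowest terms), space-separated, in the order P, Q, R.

The stationary distribution satisfies pi = pi * P, i.e.:
  pi_P = 2/3*pi_P + 1/3*pi_Q + 7/9*pi_R
  pi_Q = 1/9*pi_P + 5/9*pi_Q + 1/9*pi_R
  pi_R = 2/9*pi_P + 1/9*pi_Q + 1/9*pi_R
with normalization: pi_P + pi_Q + pi_R = 1.

Using the first 2 balance equations plus normalization, the linear system A*pi = b is:
  [-1/3, 1/3, 7/9] . pi = 0
  [1/9, -4/9, 1/9] . pi = 0
  [1, 1, 1] . pi = 1

Solving yields:
  pi_P = 31/50
  pi_Q = 1/5
  pi_R = 9/50

Verification (pi * P):
  31/50*2/3 + 1/5*1/3 + 9/50*7/9 = 31/50 = pi_P  (ok)
  31/50*1/9 + 1/5*5/9 + 9/50*1/9 = 1/5 = pi_Q  (ok)
  31/50*2/9 + 1/5*1/9 + 9/50*1/9 = 9/50 = pi_R  (ok)

Answer: 31/50 1/5 9/50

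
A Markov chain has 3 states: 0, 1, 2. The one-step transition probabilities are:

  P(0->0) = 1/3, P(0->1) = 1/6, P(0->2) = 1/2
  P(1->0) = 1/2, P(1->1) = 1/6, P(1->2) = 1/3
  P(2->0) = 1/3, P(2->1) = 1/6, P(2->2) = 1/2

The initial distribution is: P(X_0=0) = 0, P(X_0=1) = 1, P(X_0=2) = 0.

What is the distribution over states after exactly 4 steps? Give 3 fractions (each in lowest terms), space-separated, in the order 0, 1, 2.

Answer: 13/36 1/6 17/36

Derivation:
Propagating the distribution step by step (d_{t+1} = d_t * P):
d_0 = (0=0, 1=1, 2=0)
  d_1[0] = 0*1/3 + 1*1/2 + 0*1/3 = 1/2
  d_1[1] = 0*1/6 + 1*1/6 + 0*1/6 = 1/6
  d_1[2] = 0*1/2 + 1*1/3 + 0*1/2 = 1/3
d_1 = (0=1/2, 1=1/6, 2=1/3)
  d_2[0] = 1/2*1/3 + 1/6*1/2 + 1/3*1/3 = 13/36
  d_2[1] = 1/2*1/6 + 1/6*1/6 + 1/3*1/6 = 1/6
  d_2[2] = 1/2*1/2 + 1/6*1/3 + 1/3*1/2 = 17/36
d_2 = (0=13/36, 1=1/6, 2=17/36)
  d_3[0] = 13/36*1/3 + 1/6*1/2 + 17/36*1/3 = 13/36
  d_3[1] = 13/36*1/6 + 1/6*1/6 + 17/36*1/6 = 1/6
  d_3[2] = 13/36*1/2 + 1/6*1/3 + 17/36*1/2 = 17/36
d_3 = (0=13/36, 1=1/6, 2=17/36)
  d_4[0] = 13/36*1/3 + 1/6*1/2 + 17/36*1/3 = 13/36
  d_4[1] = 13/36*1/6 + 1/6*1/6 + 17/36*1/6 = 1/6
  d_4[2] = 13/36*1/2 + 1/6*1/3 + 17/36*1/2 = 17/36
d_4 = (0=13/36, 1=1/6, 2=17/36)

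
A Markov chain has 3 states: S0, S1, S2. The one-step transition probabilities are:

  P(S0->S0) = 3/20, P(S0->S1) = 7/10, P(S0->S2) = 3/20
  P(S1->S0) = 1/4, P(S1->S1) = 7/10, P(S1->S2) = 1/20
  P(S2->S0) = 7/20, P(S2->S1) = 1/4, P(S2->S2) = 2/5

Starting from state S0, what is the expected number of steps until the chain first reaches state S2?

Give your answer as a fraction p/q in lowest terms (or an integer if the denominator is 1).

Let h_i = expected steps to first reach S2 from state i.
Boundary: h_S2 = 0.
First-step equations for the other states:
  h_S0 = 1 + 3/20*h_S0 + 7/10*h_S1 + 3/20*h_S2
  h_S1 = 1 + 1/4*h_S0 + 7/10*h_S1 + 1/20*h_S2

Substituting h_S2 = 0 and rearranging gives the linear system (I - Q) h = 1:
  [17/20, -7/10] . (h_S0, h_S1) = 1
  [-1/4, 3/10] . (h_S0, h_S1) = 1

Solving yields:
  h_S0 = 25/2
  h_S1 = 55/4

Starting state is S0, so the expected hitting time is h_S0 = 25/2.

Answer: 25/2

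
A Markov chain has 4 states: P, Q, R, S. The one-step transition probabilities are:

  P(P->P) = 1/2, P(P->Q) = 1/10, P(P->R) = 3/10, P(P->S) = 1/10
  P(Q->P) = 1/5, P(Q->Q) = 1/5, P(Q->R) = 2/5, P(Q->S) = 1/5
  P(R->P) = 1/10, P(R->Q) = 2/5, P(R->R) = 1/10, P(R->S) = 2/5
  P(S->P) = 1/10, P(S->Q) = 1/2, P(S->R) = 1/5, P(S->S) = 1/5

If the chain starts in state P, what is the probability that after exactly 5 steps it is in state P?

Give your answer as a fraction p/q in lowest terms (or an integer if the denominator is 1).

Computing P^5 by repeated multiplication:
P^1 =
  P: [1/2, 1/10, 3/10, 1/10]
  Q: [1/5, 1/5, 2/5, 1/5]
  R: [1/10, 2/5, 1/10, 2/5]
  S: [1/10, 1/2, 1/5, 1/5]
P^2 =
  P: [31/100, 6/25, 6/25, 21/100]
  Q: [1/5, 8/25, 11/50, 13/50]
  R: [9/50, 33/100, 7/25, 21/100]
  S: [19/100, 29/100, 29/100, 23/100]
P^3 =
  P: [31/125, 7/25, 51/200, 217/1000]
  Q: [53/250, 151/500, 131/500, 28/125]
  R: [41/200, 301/1000, 32/125, 119/500]
  S: [41/200, 77/250, 31/125, 239/1000]
P^4 =
  P: [142/625, 2913/10000, 2553/10000, 1131/5000]
  Q: [43/200, 373/1250, 1277/5000, 289/1250]
  R: [2121/10000, 3021/10000, 2551/10000, 2307/10000]
  S: [133/625, 188/625, 2573/10000, 2291/10000]
P^5 =
  P: [22001/100000, 1481/5000, 5109/20000, 11417/50000]
  Q: [1349/6250, 14947/50000, 6391/25000, 11479/50000]
  R: [4301/20000, 14951/50000, 6403/25000, 22981/100000]
  S: [269/1250, 29891/100000, 25571/100000, 11509/50000]

(P^5)[P -> P] = 22001/100000

Answer: 22001/100000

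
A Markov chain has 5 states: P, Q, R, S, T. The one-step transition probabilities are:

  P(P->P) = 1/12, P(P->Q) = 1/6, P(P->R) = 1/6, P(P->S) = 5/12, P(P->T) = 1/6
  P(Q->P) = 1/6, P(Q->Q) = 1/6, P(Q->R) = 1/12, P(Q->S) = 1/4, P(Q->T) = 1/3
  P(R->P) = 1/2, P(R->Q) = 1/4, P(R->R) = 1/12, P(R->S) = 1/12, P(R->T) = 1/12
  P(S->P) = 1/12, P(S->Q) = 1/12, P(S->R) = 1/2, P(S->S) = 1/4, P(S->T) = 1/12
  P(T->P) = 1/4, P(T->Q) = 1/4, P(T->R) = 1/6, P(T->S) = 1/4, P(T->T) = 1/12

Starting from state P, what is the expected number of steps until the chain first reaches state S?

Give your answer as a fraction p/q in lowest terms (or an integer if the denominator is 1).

Answer: 12084/3739

Derivation:
Let h_i = expected steps to first reach S from state i.
Boundary: h_S = 0.
First-step equations for the other states:
  h_P = 1 + 1/12*h_P + 1/6*h_Q + 1/6*h_R + 5/12*h_S + 1/6*h_T
  h_Q = 1 + 1/6*h_P + 1/6*h_Q + 1/12*h_R + 1/4*h_S + 1/3*h_T
  h_R = 1 + 1/2*h_P + 1/4*h_Q + 1/12*h_R + 1/12*h_S + 1/12*h_T
  h_T = 1 + 1/4*h_P + 1/4*h_Q + 1/6*h_R + 1/4*h_S + 1/12*h_T

Substituting h_S = 0 and rearranging gives the linear system (I - Q) h = 1:
  [11/12, -1/6, -1/6, -1/6] . (h_P, h_Q, h_R, h_T) = 1
  [-1/6, 5/6, -1/12, -1/3] . (h_P, h_Q, h_R, h_T) = 1
  [-1/2, -1/4, 11/12, -1/12] . (h_P, h_Q, h_R, h_T) = 1
  [-1/4, -1/4, -1/6, 11/12] . (h_P, h_Q, h_R, h_T) = 1

Solving yields:
  h_P = 12084/3739
  h_Q = 14124/3739
  h_R = 15804/3739
  h_T = 14100/3739

Starting state is P, so the expected hitting time is h_P = 12084/3739.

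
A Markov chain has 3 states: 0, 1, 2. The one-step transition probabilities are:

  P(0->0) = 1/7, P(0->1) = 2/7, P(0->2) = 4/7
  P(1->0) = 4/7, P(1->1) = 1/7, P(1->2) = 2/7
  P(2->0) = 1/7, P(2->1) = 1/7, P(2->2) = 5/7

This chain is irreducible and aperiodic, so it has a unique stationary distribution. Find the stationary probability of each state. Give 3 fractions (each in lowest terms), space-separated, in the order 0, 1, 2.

The stationary distribution satisfies pi = pi * P, i.e.:
  pi_0 = 1/7*pi_0 + 4/7*pi_1 + 1/7*pi_2
  pi_1 = 2/7*pi_0 + 1/7*pi_1 + 1/7*pi_2
  pi_2 = 4/7*pi_0 + 2/7*pi_1 + 5/7*pi_2
with normalization: pi_0 + pi_1 + pi_2 = 1.

Using the first 2 balance equations plus normalization, the linear system A*pi = b is:
  [-6/7, 4/7, 1/7] . pi = 0
  [2/7, -6/7, 1/7] . pi = 0
  [1, 1, 1] . pi = 1

Solving yields:
  pi_0 = 5/23
  pi_1 = 4/23
  pi_2 = 14/23

Verification (pi * P):
  5/23*1/7 + 4/23*4/7 + 14/23*1/7 = 5/23 = pi_0  (ok)
  5/23*2/7 + 4/23*1/7 + 14/23*1/7 = 4/23 = pi_1  (ok)
  5/23*4/7 + 4/23*2/7 + 14/23*5/7 = 14/23 = pi_2  (ok)

Answer: 5/23 4/23 14/23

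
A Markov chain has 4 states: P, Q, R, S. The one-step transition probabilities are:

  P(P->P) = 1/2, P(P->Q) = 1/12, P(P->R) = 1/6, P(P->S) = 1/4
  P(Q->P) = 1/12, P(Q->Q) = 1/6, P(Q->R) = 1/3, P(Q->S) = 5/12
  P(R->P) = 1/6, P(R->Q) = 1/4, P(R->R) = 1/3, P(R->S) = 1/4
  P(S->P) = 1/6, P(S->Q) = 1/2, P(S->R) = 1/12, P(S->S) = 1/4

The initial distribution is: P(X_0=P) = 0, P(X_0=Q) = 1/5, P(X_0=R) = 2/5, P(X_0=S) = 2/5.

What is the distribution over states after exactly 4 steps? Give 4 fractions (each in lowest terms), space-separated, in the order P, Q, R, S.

Propagating the distribution step by step (d_{t+1} = d_t * P):
d_0 = (P=0, Q=1/5, R=2/5, S=2/5)
  d_1[P] = 0*1/2 + 1/5*1/12 + 2/5*1/6 + 2/5*1/6 = 3/20
  d_1[Q] = 0*1/12 + 1/5*1/6 + 2/5*1/4 + 2/5*1/2 = 1/3
  d_1[R] = 0*1/6 + 1/5*1/3 + 2/5*1/3 + 2/5*1/12 = 7/30
  d_1[S] = 0*1/4 + 1/5*5/12 + 2/5*1/4 + 2/5*1/4 = 17/60
d_1 = (P=3/20, Q=1/3, R=7/30, S=17/60)
  d_2[P] = 3/20*1/2 + 1/3*1/12 + 7/30*1/6 + 17/60*1/6 = 17/90
  d_2[Q] = 3/20*1/12 + 1/3*1/6 + 7/30*1/4 + 17/60*1/2 = 193/720
  d_2[R] = 3/20*1/6 + 1/3*1/3 + 7/30*1/3 + 17/60*1/12 = 19/80
  d_2[S] = 3/20*1/4 + 1/3*5/12 + 7/30*1/4 + 17/60*1/4 = 11/36
d_2 = (P=17/90, Q=193/720, R=19/80, S=11/36)
  d_3[P] = 17/90*1/2 + 193/720*1/12 + 19/80*1/6 + 11/36*1/6 = 199/960
  d_3[Q] = 17/90*1/12 + 193/720*1/6 + 19/80*1/4 + 11/36*1/2 = 157/576
  d_3[R] = 17/90*1/6 + 193/720*1/3 + 19/80*1/3 + 11/36*1/12 = 487/2160
  d_3[S] = 17/90*1/4 + 193/720*5/12 + 19/80*1/4 + 11/36*1/4 = 1273/4320
d_3 = (P=199/960, Q=157/576, R=487/2160, S=1273/4320)
  d_4[P] = 199/960*1/2 + 157/576*1/12 + 487/2160*1/6 + 1273/4320*1/6 = 7363/34560
  d_4[Q] = 199/960*1/12 + 157/576*1/6 + 487/2160*1/4 + 1273/4320*1/2 = 341/1280
  d_4[R] = 199/960*1/6 + 157/576*1/3 + 487/2160*1/3 + 1273/4320*1/12 = 389/1728
  d_4[S] = 199/960*1/4 + 157/576*5/12 + 487/2160*1/4 + 1273/4320*1/4 = 1021/3456
d_4 = (P=7363/34560, Q=341/1280, R=389/1728, S=1021/3456)

Answer: 7363/34560 341/1280 389/1728 1021/3456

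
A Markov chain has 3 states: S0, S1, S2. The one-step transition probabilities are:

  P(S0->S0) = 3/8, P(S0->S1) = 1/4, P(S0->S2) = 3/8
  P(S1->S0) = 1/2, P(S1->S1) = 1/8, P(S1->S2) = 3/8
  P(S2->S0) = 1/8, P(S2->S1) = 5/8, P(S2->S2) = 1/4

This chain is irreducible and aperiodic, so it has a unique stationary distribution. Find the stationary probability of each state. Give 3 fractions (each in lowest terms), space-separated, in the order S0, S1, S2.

Answer: 1/3 1/3 1/3

Derivation:
The stationary distribution satisfies pi = pi * P, i.e.:
  pi_S0 = 3/8*pi_S0 + 1/2*pi_S1 + 1/8*pi_S2
  pi_S1 = 1/4*pi_S0 + 1/8*pi_S1 + 5/8*pi_S2
  pi_S2 = 3/8*pi_S0 + 3/8*pi_S1 + 1/4*pi_S2
with normalization: pi_S0 + pi_S1 + pi_S2 = 1.

Using the first 2 balance equations plus normalization, the linear system A*pi = b is:
  [-5/8, 1/2, 1/8] . pi = 0
  [1/4, -7/8, 5/8] . pi = 0
  [1, 1, 1] . pi = 1

Solving yields:
  pi_S0 = 1/3
  pi_S1 = 1/3
  pi_S2 = 1/3

Verification (pi * P):
  1/3*3/8 + 1/3*1/2 + 1/3*1/8 = 1/3 = pi_S0  (ok)
  1/3*1/4 + 1/3*1/8 + 1/3*5/8 = 1/3 = pi_S1  (ok)
  1/3*3/8 + 1/3*3/8 + 1/3*1/4 = 1/3 = pi_S2  (ok)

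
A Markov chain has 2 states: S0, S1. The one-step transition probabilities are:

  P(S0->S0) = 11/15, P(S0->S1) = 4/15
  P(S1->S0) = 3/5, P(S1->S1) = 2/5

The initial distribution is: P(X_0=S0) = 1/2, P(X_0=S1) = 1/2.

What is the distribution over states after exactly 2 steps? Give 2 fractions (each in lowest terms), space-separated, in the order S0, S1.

Propagating the distribution step by step (d_{t+1} = d_t * P):
d_0 = (S0=1/2, S1=1/2)
  d_1[S0] = 1/2*11/15 + 1/2*3/5 = 2/3
  d_1[S1] = 1/2*4/15 + 1/2*2/5 = 1/3
d_1 = (S0=2/3, S1=1/3)
  d_2[S0] = 2/3*11/15 + 1/3*3/5 = 31/45
  d_2[S1] = 2/3*4/15 + 1/3*2/5 = 14/45
d_2 = (S0=31/45, S1=14/45)

Answer: 31/45 14/45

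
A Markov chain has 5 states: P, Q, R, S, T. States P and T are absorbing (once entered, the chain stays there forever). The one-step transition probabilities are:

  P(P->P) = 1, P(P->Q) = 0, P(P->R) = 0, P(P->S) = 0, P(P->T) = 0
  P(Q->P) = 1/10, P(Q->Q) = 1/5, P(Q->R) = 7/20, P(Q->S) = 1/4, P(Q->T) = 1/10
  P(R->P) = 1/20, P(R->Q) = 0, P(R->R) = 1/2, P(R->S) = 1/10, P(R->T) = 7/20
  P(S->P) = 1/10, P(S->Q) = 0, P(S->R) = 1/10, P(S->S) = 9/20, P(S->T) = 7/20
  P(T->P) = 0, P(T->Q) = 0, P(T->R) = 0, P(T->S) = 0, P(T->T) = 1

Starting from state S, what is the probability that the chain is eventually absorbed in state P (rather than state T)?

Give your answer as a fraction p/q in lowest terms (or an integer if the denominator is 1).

Let a_i = P(absorbed in P | start in state i).
Boundary conditions: a_P = 1, a_T = 0.
For each transient state i, a_i = sum_j P(i->j) * a_j:
  a_Q = 1/10*a_P + 1/5*a_Q + 7/20*a_R + 1/4*a_S + 1/10*a_T
  a_R = 1/20*a_P + 0*a_Q + 1/2*a_R + 1/10*a_S + 7/20*a_T
  a_S = 1/10*a_P + 0*a_Q + 1/10*a_R + 9/20*a_S + 7/20*a_T

Substituting a_P = 1 and a_T = 0, rearrange to (I - Q) a = r where r[i] = P(i -> P):
  [4/5, -7/20, -1/4] . (a_Q, a_R, a_S) = 1/10
  [0, 1/2, -1/10] . (a_Q, a_R, a_S) = 1/20
  [0, -1/10, 11/20] . (a_Q, a_R, a_S) = 1/10

Solving yields:
  a_Q = 427/1696
  a_R = 15/106
  a_S = 11/53

Starting state is S, so the absorption probability is a_S = 11/53.

Answer: 11/53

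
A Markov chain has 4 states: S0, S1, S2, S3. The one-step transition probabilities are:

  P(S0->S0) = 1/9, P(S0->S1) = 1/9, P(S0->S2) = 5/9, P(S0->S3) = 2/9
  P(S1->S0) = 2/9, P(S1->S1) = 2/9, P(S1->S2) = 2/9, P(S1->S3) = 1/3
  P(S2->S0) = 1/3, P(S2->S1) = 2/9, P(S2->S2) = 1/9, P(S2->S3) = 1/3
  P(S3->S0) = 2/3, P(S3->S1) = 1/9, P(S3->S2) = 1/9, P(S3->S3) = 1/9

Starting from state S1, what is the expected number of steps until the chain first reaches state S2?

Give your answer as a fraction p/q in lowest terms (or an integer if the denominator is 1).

Answer: 513/151

Derivation:
Let h_i = expected steps to first reach S2 from state i.
Boundary: h_S2 = 0.
First-step equations for the other states:
  h_S0 = 1 + 1/9*h_S0 + 1/9*h_S1 + 5/9*h_S2 + 2/9*h_S3
  h_S1 = 1 + 2/9*h_S0 + 2/9*h_S1 + 2/9*h_S2 + 1/3*h_S3
  h_S3 = 1 + 2/3*h_S0 + 1/9*h_S1 + 1/9*h_S2 + 1/9*h_S3

Substituting h_S2 = 0 and rearranging gives the linear system (I - Q) h = 1:
  [8/9, -1/9, -2/9] . (h_S0, h_S1, h_S3) = 1
  [-2/9, 7/9, -1/3] . (h_S0, h_S1, h_S3) = 1
  [-2/3, -1/9, 8/9] . (h_S0, h_S1, h_S3) = 1

Solving yields:
  h_S0 = 360/151
  h_S1 = 513/151
  h_S3 = 504/151

Starting state is S1, so the expected hitting time is h_S1 = 513/151.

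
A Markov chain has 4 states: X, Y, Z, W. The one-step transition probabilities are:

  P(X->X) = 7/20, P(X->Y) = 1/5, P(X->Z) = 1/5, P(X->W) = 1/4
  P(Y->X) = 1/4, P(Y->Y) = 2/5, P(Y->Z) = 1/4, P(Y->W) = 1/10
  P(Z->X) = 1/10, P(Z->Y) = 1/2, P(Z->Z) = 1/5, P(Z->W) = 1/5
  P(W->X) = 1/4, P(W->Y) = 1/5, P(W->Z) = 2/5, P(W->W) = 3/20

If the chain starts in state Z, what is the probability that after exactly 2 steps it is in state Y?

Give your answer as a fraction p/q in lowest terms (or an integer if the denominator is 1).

Answer: 9/25

Derivation:
Computing P^2 by repeated multiplication:
P^1 =
  X: [7/20, 1/5, 1/5, 1/4]
  Y: [1/4, 2/5, 1/4, 1/10]
  Z: [1/10, 1/2, 1/5, 1/5]
  W: [1/4, 1/5, 2/5, 3/20]
P^2 =
  X: [51/200, 3/10, 13/50, 37/200]
  Y: [19/80, 71/200, 6/25, 67/400]
  Z: [23/100, 9/25, 53/200, 29/200]
  W: [43/200, 9/25, 6/25, 37/200]

(P^2)[Z -> Y] = 9/25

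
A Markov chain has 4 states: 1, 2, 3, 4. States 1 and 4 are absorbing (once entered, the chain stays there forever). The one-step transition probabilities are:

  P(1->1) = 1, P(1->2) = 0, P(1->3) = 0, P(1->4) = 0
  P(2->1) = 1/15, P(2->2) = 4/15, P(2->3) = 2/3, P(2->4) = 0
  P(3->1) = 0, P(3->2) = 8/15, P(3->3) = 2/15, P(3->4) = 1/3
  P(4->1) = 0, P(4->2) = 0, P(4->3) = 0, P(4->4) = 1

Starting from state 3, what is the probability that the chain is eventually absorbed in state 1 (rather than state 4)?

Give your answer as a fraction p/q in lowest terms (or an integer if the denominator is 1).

Answer: 8/63

Derivation:
Let a_i = P(absorbed in 1 | start in state i).
Boundary conditions: a_1 = 1, a_4 = 0.
For each transient state i, a_i = sum_j P(i->j) * a_j:
  a_2 = 1/15*a_1 + 4/15*a_2 + 2/3*a_3 + 0*a_4
  a_3 = 0*a_1 + 8/15*a_2 + 2/15*a_3 + 1/3*a_4

Substituting a_1 = 1 and a_4 = 0, rearrange to (I - Q) a = r where r[i] = P(i -> 1):
  [11/15, -2/3] . (a_2, a_3) = 1/15
  [-8/15, 13/15] . (a_2, a_3) = 0

Solving yields:
  a_2 = 13/63
  a_3 = 8/63

Starting state is 3, so the absorption probability is a_3 = 8/63.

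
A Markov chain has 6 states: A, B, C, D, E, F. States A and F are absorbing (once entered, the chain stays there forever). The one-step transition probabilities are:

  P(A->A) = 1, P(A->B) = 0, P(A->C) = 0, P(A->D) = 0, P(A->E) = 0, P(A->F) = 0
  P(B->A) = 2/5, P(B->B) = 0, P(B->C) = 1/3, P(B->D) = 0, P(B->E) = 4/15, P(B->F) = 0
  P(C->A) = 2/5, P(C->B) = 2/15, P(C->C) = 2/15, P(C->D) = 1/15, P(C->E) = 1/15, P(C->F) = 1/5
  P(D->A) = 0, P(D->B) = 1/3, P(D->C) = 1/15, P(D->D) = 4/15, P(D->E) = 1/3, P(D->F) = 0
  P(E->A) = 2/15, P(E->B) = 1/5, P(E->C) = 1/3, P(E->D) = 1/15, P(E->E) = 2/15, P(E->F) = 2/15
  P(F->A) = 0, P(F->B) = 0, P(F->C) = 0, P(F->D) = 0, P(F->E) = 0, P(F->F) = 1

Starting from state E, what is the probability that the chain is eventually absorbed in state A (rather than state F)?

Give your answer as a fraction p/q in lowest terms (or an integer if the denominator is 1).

Answer: 2323/3503

Derivation:
Let a_i = P(absorbed in A | start in state i).
Boundary conditions: a_A = 1, a_F = 0.
For each transient state i, a_i = sum_j P(i->j) * a_j:
  a_B = 2/5*a_A + 0*a_B + 1/3*a_C + 0*a_D + 4/15*a_E + 0*a_F
  a_C = 2/5*a_A + 2/15*a_B + 2/15*a_C + 1/15*a_D + 1/15*a_E + 1/5*a_F
  a_D = 0*a_A + 1/3*a_B + 1/15*a_C + 4/15*a_D + 1/3*a_E + 0*a_F
  a_E = 2/15*a_A + 1/5*a_B + 1/3*a_C + 1/15*a_D + 2/15*a_E + 2/15*a_F

Substituting a_A = 1 and a_F = 0, rearrange to (I - Q) a = r where r[i] = P(i -> A):
  [1, -1/3, 0, -4/15] . (a_B, a_C, a_D, a_E) = 2/5
  [-2/15, 13/15, -1/15, -1/15] . (a_B, a_C, a_D, a_E) = 2/5
  [-1/3, -1/15, 11/15, -1/3] . (a_B, a_C, a_D, a_E) = 0
  [-1/5, -1/3, -1/15, 13/15] . (a_B, a_C, a_D, a_E) = 2/15

Solving yields:
  a_B = 2830/3503
  a_C = 2428/3503
  a_D = 2563/3503
  a_E = 2323/3503

Starting state is E, so the absorption probability is a_E = 2323/3503.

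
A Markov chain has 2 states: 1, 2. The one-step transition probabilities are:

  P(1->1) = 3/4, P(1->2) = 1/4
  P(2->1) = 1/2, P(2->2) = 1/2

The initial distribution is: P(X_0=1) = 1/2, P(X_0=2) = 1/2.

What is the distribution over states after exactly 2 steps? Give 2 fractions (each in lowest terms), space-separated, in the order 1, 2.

Propagating the distribution step by step (d_{t+1} = d_t * P):
d_0 = (1=1/2, 2=1/2)
  d_1[1] = 1/2*3/4 + 1/2*1/2 = 5/8
  d_1[2] = 1/2*1/4 + 1/2*1/2 = 3/8
d_1 = (1=5/8, 2=3/8)
  d_2[1] = 5/8*3/4 + 3/8*1/2 = 21/32
  d_2[2] = 5/8*1/4 + 3/8*1/2 = 11/32
d_2 = (1=21/32, 2=11/32)

Answer: 21/32 11/32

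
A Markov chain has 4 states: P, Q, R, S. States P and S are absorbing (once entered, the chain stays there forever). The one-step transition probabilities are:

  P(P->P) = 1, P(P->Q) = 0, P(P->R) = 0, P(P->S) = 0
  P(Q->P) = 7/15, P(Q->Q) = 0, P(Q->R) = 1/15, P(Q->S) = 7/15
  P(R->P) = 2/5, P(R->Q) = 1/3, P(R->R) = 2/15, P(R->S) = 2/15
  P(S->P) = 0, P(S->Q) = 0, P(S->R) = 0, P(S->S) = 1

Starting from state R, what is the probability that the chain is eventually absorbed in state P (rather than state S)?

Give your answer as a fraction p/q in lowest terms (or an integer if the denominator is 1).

Let a_i = P(absorbed in P | start in state i).
Boundary conditions: a_P = 1, a_S = 0.
For each transient state i, a_i = sum_j P(i->j) * a_j:
  a_Q = 7/15*a_P + 0*a_Q + 1/15*a_R + 7/15*a_S
  a_R = 2/5*a_P + 1/3*a_Q + 2/15*a_R + 2/15*a_S

Substituting a_P = 1 and a_S = 0, rearrange to (I - Q) a = r where r[i] = P(i -> P):
  [1, -1/15] . (a_Q, a_R) = 7/15
  [-1/3, 13/15] . (a_Q, a_R) = 2/5

Solving yields:
  a_Q = 97/190
  a_R = 25/38

Starting state is R, so the absorption probability is a_R = 25/38.

Answer: 25/38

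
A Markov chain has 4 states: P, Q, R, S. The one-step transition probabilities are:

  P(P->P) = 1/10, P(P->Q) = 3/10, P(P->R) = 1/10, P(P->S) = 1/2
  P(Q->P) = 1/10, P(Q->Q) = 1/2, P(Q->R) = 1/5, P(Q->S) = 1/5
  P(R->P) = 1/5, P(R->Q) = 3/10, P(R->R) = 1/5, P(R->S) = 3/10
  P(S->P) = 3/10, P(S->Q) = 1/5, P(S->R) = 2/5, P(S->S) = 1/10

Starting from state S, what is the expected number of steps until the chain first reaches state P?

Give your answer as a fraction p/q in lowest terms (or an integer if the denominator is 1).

Let h_i = expected steps to first reach P from state i.
Boundary: h_P = 0.
First-step equations for the other states:
  h_Q = 1 + 1/10*h_P + 1/2*h_Q + 1/5*h_R + 1/5*h_S
  h_R = 1 + 1/5*h_P + 3/10*h_Q + 1/5*h_R + 3/10*h_S
  h_S = 1 + 3/10*h_P + 1/5*h_Q + 2/5*h_R + 1/10*h_S

Substituting h_P = 0 and rearranging gives the linear system (I - Q) h = 1:
  [1/2, -1/5, -1/5] . (h_Q, h_R, h_S) = 1
  [-3/10, 4/5, -3/10] . (h_Q, h_R, h_S) = 1
  [-1/5, -2/5, 9/10] . (h_Q, h_R, h_S) = 1

Solving yields:
  h_Q = 540/89
  h_R = 475/89
  h_S = 430/89

Starting state is S, so the expected hitting time is h_S = 430/89.

Answer: 430/89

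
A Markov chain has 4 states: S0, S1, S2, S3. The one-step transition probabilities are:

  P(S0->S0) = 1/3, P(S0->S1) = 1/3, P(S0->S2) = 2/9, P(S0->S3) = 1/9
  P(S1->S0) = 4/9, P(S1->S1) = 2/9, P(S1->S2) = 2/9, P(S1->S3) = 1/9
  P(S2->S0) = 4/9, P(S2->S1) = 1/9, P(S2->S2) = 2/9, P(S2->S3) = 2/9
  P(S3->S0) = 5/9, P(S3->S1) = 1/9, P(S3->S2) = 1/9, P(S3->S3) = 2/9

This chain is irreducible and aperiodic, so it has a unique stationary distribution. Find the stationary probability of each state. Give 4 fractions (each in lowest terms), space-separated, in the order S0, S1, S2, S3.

The stationary distribution satisfies pi = pi * P, i.e.:
  pi_S0 = 1/3*pi_S0 + 4/9*pi_S1 + 4/9*pi_S2 + 5/9*pi_S3
  pi_S1 = 1/3*pi_S0 + 2/9*pi_S1 + 1/9*pi_S2 + 1/9*pi_S3
  pi_S2 = 2/9*pi_S0 + 2/9*pi_S1 + 2/9*pi_S2 + 1/9*pi_S3
  pi_S3 = 1/9*pi_S0 + 1/9*pi_S1 + 2/9*pi_S2 + 2/9*pi_S3
with normalization: pi_S0 + pi_S1 + pi_S2 + pi_S3 = 1.

Using the first 3 balance equations plus normalization, the linear system A*pi = b is:
  [-2/3, 4/9, 4/9, 5/9] . pi = 0
  [1/3, -7/9, 1/9, 1/9] . pi = 0
  [2/9, 2/9, -7/9, 1/9] . pi = 0
  [1, 1, 1, 1] . pi = 1

Solving yields:
  pi_S0 = 303/730
  pi_S1 = 167/730
  pi_S2 = 15/73
  pi_S3 = 11/73

Verification (pi * P):
  303/730*1/3 + 167/730*4/9 + 15/73*4/9 + 11/73*5/9 = 303/730 = pi_S0  (ok)
  303/730*1/3 + 167/730*2/9 + 15/73*1/9 + 11/73*1/9 = 167/730 = pi_S1  (ok)
  303/730*2/9 + 167/730*2/9 + 15/73*2/9 + 11/73*1/9 = 15/73 = pi_S2  (ok)
  303/730*1/9 + 167/730*1/9 + 15/73*2/9 + 11/73*2/9 = 11/73 = pi_S3  (ok)

Answer: 303/730 167/730 15/73 11/73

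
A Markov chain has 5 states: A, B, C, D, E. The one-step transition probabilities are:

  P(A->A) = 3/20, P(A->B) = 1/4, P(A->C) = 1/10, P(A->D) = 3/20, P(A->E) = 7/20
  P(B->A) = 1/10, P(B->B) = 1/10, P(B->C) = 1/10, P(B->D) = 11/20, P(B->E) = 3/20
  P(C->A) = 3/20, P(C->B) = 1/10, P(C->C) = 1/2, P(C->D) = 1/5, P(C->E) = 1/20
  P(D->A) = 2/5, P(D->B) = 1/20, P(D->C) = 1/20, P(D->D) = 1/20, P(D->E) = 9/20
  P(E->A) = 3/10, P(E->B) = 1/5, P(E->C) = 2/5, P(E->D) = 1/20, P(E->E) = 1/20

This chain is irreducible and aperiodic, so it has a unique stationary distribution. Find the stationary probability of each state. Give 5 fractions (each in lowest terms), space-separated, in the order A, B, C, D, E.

The stationary distribution satisfies pi = pi * P, i.e.:
  pi_A = 3/20*pi_A + 1/10*pi_B + 3/20*pi_C + 2/5*pi_D + 3/10*pi_E
  pi_B = 1/4*pi_A + 1/10*pi_B + 1/10*pi_C + 1/20*pi_D + 1/5*pi_E
  pi_C = 1/10*pi_A + 1/10*pi_B + 1/2*pi_C + 1/20*pi_D + 2/5*pi_E
  pi_D = 3/20*pi_A + 11/20*pi_B + 1/5*pi_C + 1/20*pi_D + 1/20*pi_E
  pi_E = 7/20*pi_A + 3/20*pi_B + 1/20*pi_C + 9/20*pi_D + 1/20*pi_E
with normalization: pi_A + pi_B + pi_C + pi_D + pi_E = 1.

Using the first 4 balance equations plus normalization, the linear system A*pi = b is:
  [-17/20, 1/10, 3/20, 2/5, 3/10] . pi = 0
  [1/4, -9/10, 1/10, 1/20, 1/5] . pi = 0
  [1/10, 1/10, -1/2, 1/20, 2/5] . pi = 0
  [3/20, 11/20, 1/5, -19/20, 1/20] . pi = 0
  [1, 1, 1, 1, 1] . pi = 1

Solving yields:
  pi_A = 20384/93225
  pi_B = 5369/37290
  pi_C = 7858/31075
  pi_D = 5649/31075
  pi_E = 7559/37290

Verification (pi * P):
  20384/93225*3/20 + 5369/37290*1/10 + 7858/31075*3/20 + 5649/31075*2/5 + 7559/37290*3/10 = 20384/93225 = pi_A  (ok)
  20384/93225*1/4 + 5369/37290*1/10 + 7858/31075*1/10 + 5649/31075*1/20 + 7559/37290*1/5 = 5369/37290 = pi_B  (ok)
  20384/93225*1/10 + 5369/37290*1/10 + 7858/31075*1/2 + 5649/31075*1/20 + 7559/37290*2/5 = 7858/31075 = pi_C  (ok)
  20384/93225*3/20 + 5369/37290*11/20 + 7858/31075*1/5 + 5649/31075*1/20 + 7559/37290*1/20 = 5649/31075 = pi_D  (ok)
  20384/93225*7/20 + 5369/37290*3/20 + 7858/31075*1/20 + 5649/31075*9/20 + 7559/37290*1/20 = 7559/37290 = pi_E  (ok)

Answer: 20384/93225 5369/37290 7858/31075 5649/31075 7559/37290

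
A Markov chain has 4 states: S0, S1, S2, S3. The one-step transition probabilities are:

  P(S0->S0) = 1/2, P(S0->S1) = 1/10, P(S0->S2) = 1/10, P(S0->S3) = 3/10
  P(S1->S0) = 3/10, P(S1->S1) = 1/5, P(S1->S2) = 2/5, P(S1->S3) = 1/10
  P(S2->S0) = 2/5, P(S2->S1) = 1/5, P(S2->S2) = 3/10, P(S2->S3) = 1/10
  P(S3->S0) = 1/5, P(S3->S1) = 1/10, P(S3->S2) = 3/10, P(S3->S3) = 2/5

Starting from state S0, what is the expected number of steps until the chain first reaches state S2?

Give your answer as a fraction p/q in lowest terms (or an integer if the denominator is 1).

Answer: 405/79

Derivation:
Let h_i = expected steps to first reach S2 from state i.
Boundary: h_S2 = 0.
First-step equations for the other states:
  h_S0 = 1 + 1/2*h_S0 + 1/10*h_S1 + 1/10*h_S2 + 3/10*h_S3
  h_S1 = 1 + 3/10*h_S0 + 1/5*h_S1 + 2/5*h_S2 + 1/10*h_S3
  h_S3 = 1 + 1/5*h_S0 + 1/10*h_S1 + 3/10*h_S2 + 2/5*h_S3

Substituting h_S2 = 0 and rearranging gives the linear system (I - Q) h = 1:
  [1/2, -1/10, -3/10] . (h_S0, h_S1, h_S3) = 1
  [-3/10, 4/5, -1/10] . (h_S0, h_S1, h_S3) = 1
  [-1/5, -1/10, 3/5] . (h_S0, h_S1, h_S3) = 1

Solving yields:
  h_S0 = 405/79
  h_S1 = 290/79
  h_S3 = 315/79

Starting state is S0, so the expected hitting time is h_S0 = 405/79.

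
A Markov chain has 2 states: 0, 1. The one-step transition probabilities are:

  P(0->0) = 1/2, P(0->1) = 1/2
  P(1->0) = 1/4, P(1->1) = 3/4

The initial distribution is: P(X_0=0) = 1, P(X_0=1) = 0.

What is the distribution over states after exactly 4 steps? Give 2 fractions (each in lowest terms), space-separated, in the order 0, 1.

Answer: 43/128 85/128

Derivation:
Propagating the distribution step by step (d_{t+1} = d_t * P):
d_0 = (0=1, 1=0)
  d_1[0] = 1*1/2 + 0*1/4 = 1/2
  d_1[1] = 1*1/2 + 0*3/4 = 1/2
d_1 = (0=1/2, 1=1/2)
  d_2[0] = 1/2*1/2 + 1/2*1/4 = 3/8
  d_2[1] = 1/2*1/2 + 1/2*3/4 = 5/8
d_2 = (0=3/8, 1=5/8)
  d_3[0] = 3/8*1/2 + 5/8*1/4 = 11/32
  d_3[1] = 3/8*1/2 + 5/8*3/4 = 21/32
d_3 = (0=11/32, 1=21/32)
  d_4[0] = 11/32*1/2 + 21/32*1/4 = 43/128
  d_4[1] = 11/32*1/2 + 21/32*3/4 = 85/128
d_4 = (0=43/128, 1=85/128)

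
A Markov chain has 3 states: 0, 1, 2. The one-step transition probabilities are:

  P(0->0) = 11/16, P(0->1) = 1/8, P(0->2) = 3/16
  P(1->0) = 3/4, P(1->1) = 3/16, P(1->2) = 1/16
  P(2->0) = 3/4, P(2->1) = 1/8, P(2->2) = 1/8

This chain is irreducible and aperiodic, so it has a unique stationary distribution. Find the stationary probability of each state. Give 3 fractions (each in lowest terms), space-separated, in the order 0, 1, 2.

The stationary distribution satisfies pi = pi * P, i.e.:
  pi_0 = 11/16*pi_0 + 3/4*pi_1 + 3/4*pi_2
  pi_1 = 1/8*pi_0 + 3/16*pi_1 + 1/8*pi_2
  pi_2 = 3/16*pi_0 + 1/16*pi_1 + 1/8*pi_2
with normalization: pi_0 + pi_1 + pi_2 = 1.

Using the first 2 balance equations plus normalization, the linear system A*pi = b is:
  [-5/16, 3/4, 3/4] . pi = 0
  [1/8, -13/16, 1/8] . pi = 0
  [1, 1, 1] . pi = 1

Solving yields:
  pi_0 = 12/17
  pi_1 = 2/15
  pi_2 = 41/255

Verification (pi * P):
  12/17*11/16 + 2/15*3/4 + 41/255*3/4 = 12/17 = pi_0  (ok)
  12/17*1/8 + 2/15*3/16 + 41/255*1/8 = 2/15 = pi_1  (ok)
  12/17*3/16 + 2/15*1/16 + 41/255*1/8 = 41/255 = pi_2  (ok)

Answer: 12/17 2/15 41/255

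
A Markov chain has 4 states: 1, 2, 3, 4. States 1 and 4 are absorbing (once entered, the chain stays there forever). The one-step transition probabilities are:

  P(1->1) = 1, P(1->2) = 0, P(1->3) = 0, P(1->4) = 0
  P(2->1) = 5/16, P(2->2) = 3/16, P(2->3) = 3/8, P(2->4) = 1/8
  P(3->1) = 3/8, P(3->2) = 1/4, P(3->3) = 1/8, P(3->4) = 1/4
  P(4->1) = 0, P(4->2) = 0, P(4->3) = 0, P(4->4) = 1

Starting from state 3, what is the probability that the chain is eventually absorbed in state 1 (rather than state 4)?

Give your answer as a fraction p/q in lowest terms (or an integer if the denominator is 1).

Let a_i = P(absorbed in 1 | start in state i).
Boundary conditions: a_1 = 1, a_4 = 0.
For each transient state i, a_i = sum_j P(i->j) * a_j:
  a_2 = 5/16*a_1 + 3/16*a_2 + 3/8*a_3 + 1/8*a_4
  a_3 = 3/8*a_1 + 1/4*a_2 + 1/8*a_3 + 1/4*a_4

Substituting a_1 = 1 and a_4 = 0, rearrange to (I - Q) a = r where r[i] = P(i -> 1):
  [13/16, -3/8] . (a_2, a_3) = 5/16
  [-1/4, 7/8] . (a_2, a_3) = 3/8

Solving yields:
  a_2 = 53/79
  a_3 = 49/79

Starting state is 3, so the absorption probability is a_3 = 49/79.

Answer: 49/79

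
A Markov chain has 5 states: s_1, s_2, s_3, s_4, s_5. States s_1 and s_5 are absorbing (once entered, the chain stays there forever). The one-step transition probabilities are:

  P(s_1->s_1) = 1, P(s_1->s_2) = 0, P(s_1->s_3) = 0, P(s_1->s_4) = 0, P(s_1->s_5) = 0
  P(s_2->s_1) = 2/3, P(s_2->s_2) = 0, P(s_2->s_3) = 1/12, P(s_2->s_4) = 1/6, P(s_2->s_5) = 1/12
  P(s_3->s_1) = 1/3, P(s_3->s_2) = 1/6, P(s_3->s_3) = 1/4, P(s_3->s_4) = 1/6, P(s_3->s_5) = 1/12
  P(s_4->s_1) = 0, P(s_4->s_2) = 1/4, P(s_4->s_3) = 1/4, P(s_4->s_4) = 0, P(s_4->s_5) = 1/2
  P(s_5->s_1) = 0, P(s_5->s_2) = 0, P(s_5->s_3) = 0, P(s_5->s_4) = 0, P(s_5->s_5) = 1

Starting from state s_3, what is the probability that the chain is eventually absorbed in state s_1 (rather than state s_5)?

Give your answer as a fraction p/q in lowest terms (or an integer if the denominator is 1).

Let a_i = P(absorbed in s_1 | start in state i).
Boundary conditions: a_s_1 = 1, a_s_5 = 0.
For each transient state i, a_i = sum_j P(i->j) * a_j:
  a_s_2 = 2/3*a_s_1 + 0*a_s_2 + 1/12*a_s_3 + 1/6*a_s_4 + 1/12*a_s_5
  a_s_3 = 1/3*a_s_1 + 1/6*a_s_2 + 1/4*a_s_3 + 1/6*a_s_4 + 1/12*a_s_5
  a_s_4 = 0*a_s_1 + 1/4*a_s_2 + 1/4*a_s_3 + 0*a_s_4 + 1/2*a_s_5

Substituting a_s_1 = 1 and a_s_5 = 0, rearrange to (I - Q) a = r where r[i] = P(i -> s_1):
  [1, -1/12, -1/6] . (a_s_2, a_s_3, a_s_4) = 2/3
  [-1/6, 3/4, -1/6] . (a_s_2, a_s_3, a_s_4) = 1/3
  [-1/4, -1/4, 1] . (a_s_2, a_s_3, a_s_4) = 0

Solving yields:
  a_s_2 = 37/47
  a_s_3 = 33/47
  a_s_4 = 35/94

Starting state is s_3, so the absorption probability is a_s_3 = 33/47.

Answer: 33/47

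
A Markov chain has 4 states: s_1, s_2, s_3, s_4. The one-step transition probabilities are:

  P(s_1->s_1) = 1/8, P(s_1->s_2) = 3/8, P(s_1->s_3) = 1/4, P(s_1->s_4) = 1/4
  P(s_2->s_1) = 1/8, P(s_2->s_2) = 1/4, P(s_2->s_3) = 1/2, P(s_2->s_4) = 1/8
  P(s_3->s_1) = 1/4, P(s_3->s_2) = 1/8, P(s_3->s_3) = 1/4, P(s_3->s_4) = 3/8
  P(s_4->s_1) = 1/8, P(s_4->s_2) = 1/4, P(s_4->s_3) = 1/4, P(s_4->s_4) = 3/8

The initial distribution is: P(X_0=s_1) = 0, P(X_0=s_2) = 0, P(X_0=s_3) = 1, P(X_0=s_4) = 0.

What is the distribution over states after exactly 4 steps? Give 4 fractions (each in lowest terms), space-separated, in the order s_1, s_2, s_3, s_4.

Answer: 21/128 473/2048 79/256 607/2048

Derivation:
Propagating the distribution step by step (d_{t+1} = d_t * P):
d_0 = (s_1=0, s_2=0, s_3=1, s_4=0)
  d_1[s_1] = 0*1/8 + 0*1/8 + 1*1/4 + 0*1/8 = 1/4
  d_1[s_2] = 0*3/8 + 0*1/4 + 1*1/8 + 0*1/4 = 1/8
  d_1[s_3] = 0*1/4 + 0*1/2 + 1*1/4 + 0*1/4 = 1/4
  d_1[s_4] = 0*1/4 + 0*1/8 + 1*3/8 + 0*3/8 = 3/8
d_1 = (s_1=1/4, s_2=1/8, s_3=1/4, s_4=3/8)
  d_2[s_1] = 1/4*1/8 + 1/8*1/8 + 1/4*1/4 + 3/8*1/8 = 5/32
  d_2[s_2] = 1/4*3/8 + 1/8*1/4 + 1/4*1/8 + 3/8*1/4 = 1/4
  d_2[s_3] = 1/4*1/4 + 1/8*1/2 + 1/4*1/4 + 3/8*1/4 = 9/32
  d_2[s_4] = 1/4*1/4 + 1/8*1/8 + 1/4*3/8 + 3/8*3/8 = 5/16
d_2 = (s_1=5/32, s_2=1/4, s_3=9/32, s_4=5/16)
  d_3[s_1] = 5/32*1/8 + 1/4*1/8 + 9/32*1/4 + 5/16*1/8 = 41/256
  d_3[s_2] = 5/32*3/8 + 1/4*1/4 + 9/32*1/8 + 5/16*1/4 = 15/64
  d_3[s_3] = 5/32*1/4 + 1/4*1/2 + 9/32*1/4 + 5/16*1/4 = 5/16
  d_3[s_4] = 5/32*1/4 + 1/4*1/8 + 9/32*3/8 + 5/16*3/8 = 75/256
d_3 = (s_1=41/256, s_2=15/64, s_3=5/16, s_4=75/256)
  d_4[s_1] = 41/256*1/8 + 15/64*1/8 + 5/16*1/4 + 75/256*1/8 = 21/128
  d_4[s_2] = 41/256*3/8 + 15/64*1/4 + 5/16*1/8 + 75/256*1/4 = 473/2048
  d_4[s_3] = 41/256*1/4 + 15/64*1/2 + 5/16*1/4 + 75/256*1/4 = 79/256
  d_4[s_4] = 41/256*1/4 + 15/64*1/8 + 5/16*3/8 + 75/256*3/8 = 607/2048
d_4 = (s_1=21/128, s_2=473/2048, s_3=79/256, s_4=607/2048)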